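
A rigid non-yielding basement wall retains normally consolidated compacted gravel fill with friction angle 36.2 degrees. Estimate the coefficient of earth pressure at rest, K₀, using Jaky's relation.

0.409

K₀ = 1 − sin φ' = 1 − sin 36.2° = 0.4094.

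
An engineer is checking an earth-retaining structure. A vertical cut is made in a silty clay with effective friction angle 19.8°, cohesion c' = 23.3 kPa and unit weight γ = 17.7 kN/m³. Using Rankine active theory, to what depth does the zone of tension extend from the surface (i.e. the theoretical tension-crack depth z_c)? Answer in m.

3.75 m

K_a = tan²(45° − 19.8°/2) = 0.4939; √K_a = 0.7028.
The active pressure is zero where K_a γ z = 2c√K_a, so z_c = 2c/(γ√K_a) = 2×23.3/(17.7×0.7028) = 3.746 m.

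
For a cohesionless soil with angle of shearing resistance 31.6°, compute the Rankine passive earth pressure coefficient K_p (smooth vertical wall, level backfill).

K_p = (1 + sin φ)/(1 − sin φ) = tan²(45° + 31.6°/2) = 3.202.

3.20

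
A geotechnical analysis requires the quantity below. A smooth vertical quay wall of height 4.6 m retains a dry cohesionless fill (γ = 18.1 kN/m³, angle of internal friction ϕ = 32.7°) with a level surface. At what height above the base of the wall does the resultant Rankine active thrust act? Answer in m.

K_a = 0.2985.
The pressure distribution is triangular, so the resultant acts at H/3 above the base = 4.6/3 = 1.533 m.

1.53 m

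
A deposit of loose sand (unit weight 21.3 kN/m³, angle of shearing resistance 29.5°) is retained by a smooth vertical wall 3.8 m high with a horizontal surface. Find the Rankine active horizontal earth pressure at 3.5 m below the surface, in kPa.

K_a = (1 − sin φ)/(1 + sin φ) = 0.3401.
σ_h = K_a γ z = 0.3401 × 21.3 × 3.5 = 25.35 kPa.

25.4 kPa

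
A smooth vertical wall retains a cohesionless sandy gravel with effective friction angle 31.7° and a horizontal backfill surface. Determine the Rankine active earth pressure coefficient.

K_a = (1 − sin φ)/(1 + sin φ) = (1 − sin 31.7°)/(1 + sin 31.7°) = 0.3111.

0.311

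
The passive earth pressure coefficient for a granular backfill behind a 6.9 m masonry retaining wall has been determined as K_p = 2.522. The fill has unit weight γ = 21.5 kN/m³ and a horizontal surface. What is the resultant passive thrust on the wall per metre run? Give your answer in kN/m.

P = ½ K_p γ H² = 0.5 × 2.522 × 21.5 × 6.9² = 1291 kN/m.

1290 kN/m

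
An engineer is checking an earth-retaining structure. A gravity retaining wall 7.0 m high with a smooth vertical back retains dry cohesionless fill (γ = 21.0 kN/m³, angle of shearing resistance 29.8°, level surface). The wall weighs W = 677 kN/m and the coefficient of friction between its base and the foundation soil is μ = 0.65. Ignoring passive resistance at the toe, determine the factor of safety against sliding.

K_a = tan²(45° − 29.8°/2) = 0.3360.
P_a = ½K_aγH² = 0.5×0.3360×21.0×7.0² = 172.9 kN/m, acting at H/3 = 2.333 m above the base.
FS_sliding = μW / P_a = 0.65×677 / 172.9 = 2.545.

2.55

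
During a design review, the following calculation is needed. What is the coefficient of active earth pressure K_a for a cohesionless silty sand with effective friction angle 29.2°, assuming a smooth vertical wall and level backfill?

0.344

K_a = (1 − sin φ)/(1 + sin φ) = (1 − sin 29.2°)/(1 + sin 29.2°) = 0.3442.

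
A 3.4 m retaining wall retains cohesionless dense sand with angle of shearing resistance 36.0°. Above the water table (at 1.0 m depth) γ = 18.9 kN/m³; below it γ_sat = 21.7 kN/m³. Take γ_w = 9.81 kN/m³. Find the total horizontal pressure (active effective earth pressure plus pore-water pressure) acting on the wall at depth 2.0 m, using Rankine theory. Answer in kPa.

K_a = (1 − sin φ)/(1 + sin φ) = 0.2596.
γ' = 21.7 − 9.81 = 11.89 kN/m³.
Effective vertical stress at 2.0 m: σ'_v = 18.9×1.0 + 11.89×1.00 = 30.79 kPa.
σ'_h = K_a σ'_v = 0.2596 × 30.79 = 7.994 kPa; u = γ_w × 1.00 = 9.810 kPa.
Total σ_h = 7.994 + 9.810 = 17.80 kPa.

17.8 kPa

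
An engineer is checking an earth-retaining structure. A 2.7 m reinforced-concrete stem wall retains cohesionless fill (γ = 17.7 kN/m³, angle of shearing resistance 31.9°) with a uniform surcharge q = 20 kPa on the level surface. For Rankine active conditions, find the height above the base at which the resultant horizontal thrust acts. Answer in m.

K_a = 0.3085.
Triangular part P₁ = ½K_aγH² = 19.90 at H/3 = 0.9000 m; rectangular part P₂ = K_a q H = 16.66 at H/2 = 1.350 m.
ȳ = (P₁·0.9000 + P₂·1.350)/(P₁+P₂) = 1.105 m.

1.11 m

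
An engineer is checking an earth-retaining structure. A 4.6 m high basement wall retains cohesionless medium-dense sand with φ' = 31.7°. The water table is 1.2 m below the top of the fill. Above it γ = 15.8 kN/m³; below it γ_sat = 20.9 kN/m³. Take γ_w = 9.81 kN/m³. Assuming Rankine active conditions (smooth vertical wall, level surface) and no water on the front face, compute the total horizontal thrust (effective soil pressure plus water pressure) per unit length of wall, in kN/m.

100 kN/m

K_a = tan²(45° − φ/2) = 0.3111.
γ' = 20.9 − 9.81 = 11.09 kN/m³. Depth below WT = 3.4 m.
σ'_h at WT = K_a γ d_w = 5.898 kPa; at base = 5.898 + K_a γ' × 3.4 = 17.63 kPa.
P₁ (0–1.2 m) = ½×5.898×1.2 = 3.539. P₂ (1.2–4.6 m) = ½(5.898+17.63)×3.4 = 39.99.
P_w = ½ γ_w h₂² = 0.5×9.81×3.4² = 56.70. Total = 3.539+39.99+56.70 = 100.2 kN/m.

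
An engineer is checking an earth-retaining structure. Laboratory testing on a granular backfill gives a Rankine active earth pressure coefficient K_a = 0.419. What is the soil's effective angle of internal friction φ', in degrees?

24.2°

K_a = tan²(45° − φ/2) ⇒ 45° − φ/2 = arctan(√0.419) = 32.92°.
φ = 2(45° − 32.92°) = 24.17°.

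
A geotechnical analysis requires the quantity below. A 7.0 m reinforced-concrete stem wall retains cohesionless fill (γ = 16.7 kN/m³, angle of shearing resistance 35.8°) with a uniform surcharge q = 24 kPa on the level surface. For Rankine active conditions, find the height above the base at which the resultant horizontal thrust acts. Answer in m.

2.67 m

K_a = 0.2619.
Triangular part P₁ = ½K_aγH² = 107.1 at H/3 = 2.333 m; rectangular part P₂ = K_a q H = 43.99 at H/2 = 3.500 m.
ȳ = (P₁·2.333 + P₂·3.500)/(P₁+P₂) = 2.673 m.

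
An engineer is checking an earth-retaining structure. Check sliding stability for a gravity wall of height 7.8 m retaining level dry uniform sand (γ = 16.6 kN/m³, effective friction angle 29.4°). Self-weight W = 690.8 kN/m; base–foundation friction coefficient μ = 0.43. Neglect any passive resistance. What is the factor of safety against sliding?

1.72

K_a = tan²(45° − 29.4°/2) = 0.3415.
P_a = ½K_aγH² = 0.5×0.3415×16.6×7.8² = 172.4 kN/m, acting at H/3 = 2.600 m above the base.
FS_sliding = μW / P_a = 0.43×690.8 / 172.4 = 1.723.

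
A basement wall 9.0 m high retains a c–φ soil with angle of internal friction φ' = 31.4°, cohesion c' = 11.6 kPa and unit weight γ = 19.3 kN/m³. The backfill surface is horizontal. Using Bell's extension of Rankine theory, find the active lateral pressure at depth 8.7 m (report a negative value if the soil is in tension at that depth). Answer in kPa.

K_a = (1 − sin φ)/(1 + sin φ) = 0.3149.
σ_a = K_a γ z − 2c√K_a = 0.3149×19.3×8.7 − 2×11.6×0.5612 = 39.86 kPa.

39.9 kPa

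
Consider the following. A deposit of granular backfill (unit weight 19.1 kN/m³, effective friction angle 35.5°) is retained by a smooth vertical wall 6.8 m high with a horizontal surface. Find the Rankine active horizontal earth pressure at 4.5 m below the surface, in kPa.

K_a = (1 − sin φ)/(1 + sin φ) = 0.2653.
σ_h = K_a γ z = 0.2653 × 19.1 × 4.5 = 22.80 kPa.

22.8 kPa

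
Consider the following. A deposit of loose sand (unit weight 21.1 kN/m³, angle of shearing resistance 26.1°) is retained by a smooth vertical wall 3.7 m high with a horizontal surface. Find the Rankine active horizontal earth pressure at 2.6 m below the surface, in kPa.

21.3 kPa

K_a = (1 − sin φ)/(1 + sin φ) = 0.3889.
σ_h = K_a γ z = 0.3889 × 21.1 × 2.6 = 21.34 kPa.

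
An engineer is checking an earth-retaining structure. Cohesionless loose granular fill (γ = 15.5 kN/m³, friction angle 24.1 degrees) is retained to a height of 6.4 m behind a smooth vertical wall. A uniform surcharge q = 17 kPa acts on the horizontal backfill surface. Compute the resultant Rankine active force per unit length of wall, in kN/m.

K_a = tan²(45° − φ/2) = 0.4201.
Soil triangle: ½ K_a γ H² = 0.5×0.4201×15.5×6.4² = 133.4 kN/m.
Surcharge rectangle: K_a q H = 0.4201×17×6.4 = 45.71 kN/m.
Total = 133.4 + 45.71 = 179.1 kN/m.

179 kN/m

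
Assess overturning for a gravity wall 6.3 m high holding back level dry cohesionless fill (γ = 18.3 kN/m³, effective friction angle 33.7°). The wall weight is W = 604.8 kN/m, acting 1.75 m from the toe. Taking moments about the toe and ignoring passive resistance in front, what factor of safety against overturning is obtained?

4.85

K_a = tan²(45° − 33.7°/2) = 0.2863.
P_a = ½K_aγH² = 0.5×0.2863×18.3×6.3² = 104.0 kN/m, acting at H/3 = 2.100 m above the base.
Overturning moment M_o = P_a × H/3 = 104.0 × 2.100 = 218.3.
Resisting moment M_r = W × 1.75 = 604.8 × 1.75 = 1058.
FS_overturning = M_r/M_o = 1058/218.3 = 4.847.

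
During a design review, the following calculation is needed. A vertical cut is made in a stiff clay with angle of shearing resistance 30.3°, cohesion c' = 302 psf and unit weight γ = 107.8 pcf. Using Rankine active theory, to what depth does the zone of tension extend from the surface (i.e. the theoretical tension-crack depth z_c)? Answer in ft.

9.76 ft

K_a = tan²(45° − 30.3°/2) = 0.3293; √K_a = 0.5739.
The active pressure is zero where K_a γ z = 2c√K_a, so z_c = 2c/(γ√K_a) = 2×302/(107.8×0.5739) = 9.764 ft.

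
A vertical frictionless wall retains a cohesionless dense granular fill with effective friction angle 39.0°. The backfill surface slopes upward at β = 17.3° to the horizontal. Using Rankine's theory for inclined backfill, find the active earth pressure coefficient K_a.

0.253

K_a = cos β · (cos β − √(cos²β − cos²φ)) / (cos β + √(cos²β − cos²φ)).
cos β = 0.9548, cos φ = 0.7771, √(cos²β − cos²φ) = 0.5546.
K_a = 0.9548 × (0.9548 − 0.5546)/(0.9548 + 0.5546) = 0.2531.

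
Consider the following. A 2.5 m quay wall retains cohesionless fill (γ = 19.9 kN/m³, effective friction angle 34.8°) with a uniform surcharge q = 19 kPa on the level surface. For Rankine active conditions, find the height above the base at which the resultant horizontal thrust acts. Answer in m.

K_a = 0.2733.
Triangular part P₁ = ½K_aγH² = 17.00 at H/3 = 0.8333 m; rectangular part P₂ = K_a q H = 12.98 at H/2 = 1.250 m.
ȳ = (P₁·0.8333 + P₂·1.250)/(P₁+P₂) = 1.014 m.

1.01 m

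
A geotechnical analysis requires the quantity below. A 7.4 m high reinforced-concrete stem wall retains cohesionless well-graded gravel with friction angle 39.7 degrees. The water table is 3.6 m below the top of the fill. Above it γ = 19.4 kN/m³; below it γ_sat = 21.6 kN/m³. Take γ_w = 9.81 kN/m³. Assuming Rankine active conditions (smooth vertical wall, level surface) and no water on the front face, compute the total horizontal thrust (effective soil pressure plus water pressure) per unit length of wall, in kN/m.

K_a = tan²(45° − φ/2) = 0.2204.
γ' = 21.6 − 9.81 = 11.79 kN/m³. Depth below WT = 3.8 m.
σ'_h at WT = K_a γ d_w = 15.39 kPa; at base = 15.39 + K_a γ' × 3.8 = 25.27 kPa.
P₁ (0–3.6 m) = ½×15.39×3.6 = 27.71. P₂ (3.6–7.4 m) = ½(15.39+25.27)×3.8 = 77.26.
P_w = ½ γ_w h₂² = 0.5×9.81×3.8² = 70.83. Total = 27.71+77.26+70.83 = 175.8 kN/m.

176 kN/m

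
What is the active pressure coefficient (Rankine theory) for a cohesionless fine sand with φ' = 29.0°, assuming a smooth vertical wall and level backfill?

K_a = (1 − sin φ)/(1 + sin φ) = (1 − sin 29.0°)/(1 + sin 29.0°) = 0.3470.

0.347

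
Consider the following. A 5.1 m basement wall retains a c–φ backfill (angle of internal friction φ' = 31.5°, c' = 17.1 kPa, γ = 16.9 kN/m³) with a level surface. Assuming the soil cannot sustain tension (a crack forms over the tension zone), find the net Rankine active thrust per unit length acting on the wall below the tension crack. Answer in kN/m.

5.86 kN/m

K_a = 0.3136; √K_a = 0.5600.
Tension-crack depth z_c = 2c/(γ√K_a) = 2×17.1/(16.9×0.5600) = 3.614 m.
σ_a at base = K_a γ H − 2c√K_a = 0.3136×16.9×5.1 − 2×17.1×0.5600 = 7.879 kPa.
P_a = ½ × 7.879 × (H − z_c) = 0.5×7.879×1.486 = 5.856 kN/m.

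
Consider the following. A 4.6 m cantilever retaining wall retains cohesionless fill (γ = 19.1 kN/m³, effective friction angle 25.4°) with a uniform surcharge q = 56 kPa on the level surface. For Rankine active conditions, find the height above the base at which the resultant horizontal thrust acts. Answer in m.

1.96 m

K_a = 0.3996.
Triangular part P₁ = ½K_aγH² = 80.76 at H/3 = 1.533 m; rectangular part P₂ = K_a q H = 102.9 at H/2 = 2.300 m.
ȳ = (P₁·1.533 + P₂·2.300)/(P₁+P₂) = 1.963 m.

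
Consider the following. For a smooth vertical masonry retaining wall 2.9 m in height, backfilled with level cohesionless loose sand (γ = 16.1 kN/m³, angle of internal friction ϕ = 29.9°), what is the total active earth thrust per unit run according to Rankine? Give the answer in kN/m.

22.7 kN/m

K_a = tan²(45° − φ/2) = 0.3347.
P_a = ½ K_a γ H² = 0.5 × 0.3347 × 16.1 × 2.9² = 22.66 kN/m.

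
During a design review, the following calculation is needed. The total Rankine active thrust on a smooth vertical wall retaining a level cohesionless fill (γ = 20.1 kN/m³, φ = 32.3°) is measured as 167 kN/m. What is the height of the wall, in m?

7.40 m

K_a = 0.3035. P_a = ½ K_a γ H² ⇒ H = √(2P_a/(K_a γ)).
H = √(2×167/(0.3035×20.1)) = 7.400 m.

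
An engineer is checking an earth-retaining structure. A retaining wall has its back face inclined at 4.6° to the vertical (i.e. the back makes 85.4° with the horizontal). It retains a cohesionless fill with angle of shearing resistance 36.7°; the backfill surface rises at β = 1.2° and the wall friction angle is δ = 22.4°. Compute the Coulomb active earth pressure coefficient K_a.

K_a = sin²(α+φ) / [sin²α · sin(α−δ) · (1 + √{sin(φ+δ)sin(φ−β) / (sin(α−δ)sin(α+β))})²].
With α = 85.4°, φ = 36.7°, δ = 22.4°, β = 1.2°: K_a = 0.2652.

0.265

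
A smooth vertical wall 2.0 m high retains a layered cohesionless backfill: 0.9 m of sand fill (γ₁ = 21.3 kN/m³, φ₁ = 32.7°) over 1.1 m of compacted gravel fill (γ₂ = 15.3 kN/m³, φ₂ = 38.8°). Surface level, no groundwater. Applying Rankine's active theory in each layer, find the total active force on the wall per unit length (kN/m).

K_a1 = tan²(45°−32.7°/2) = 0.2985; K_a2 = tan²(45°−38.8°/2) = 0.2296.
Layer 1: σ at base = K_a1 γ₁ h₁ = 5.722 kPa; P₁ = ½×5.722×0.9 = 2.575.
Layer 2: σ_v at top = γ₁h₁ = 19.17; σ_h top = K_a2×19.17 = 4.401; σ_h base = K_a2×(19.17+15.3×1.1) = 8.264.
P₂ = ½(4.401+8.264)×1.1 = 6.966. Total P_a = 2.575+6.966 = 9.541 kN/m.

9.54 kN/m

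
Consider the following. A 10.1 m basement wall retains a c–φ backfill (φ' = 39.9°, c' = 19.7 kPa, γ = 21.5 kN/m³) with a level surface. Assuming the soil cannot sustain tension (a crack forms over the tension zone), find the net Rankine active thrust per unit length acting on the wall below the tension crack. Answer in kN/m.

89.7 kN/m

K_a = 0.2184; √K_a = 0.4674.
Tension-crack depth z_c = 2c/(γ√K_a) = 2×19.7/(21.5×0.4674) = 3.921 m.
σ_a at base = K_a γ H − 2c√K_a = 0.2184×21.5×10.1 − 2×19.7×0.4674 = 29.02 kPa.
P_a = ½ × 29.02 × (H − z_c) = 0.5×29.02×6.179 = 89.65 kN/m.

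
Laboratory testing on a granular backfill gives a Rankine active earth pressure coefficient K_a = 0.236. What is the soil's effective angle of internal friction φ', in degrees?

38.2°

K_a = tan²(45° − φ/2) ⇒ 45° − φ/2 = arctan(√0.236) = 25.91°.
φ = 2(45° − 25.91°) = 38.18°.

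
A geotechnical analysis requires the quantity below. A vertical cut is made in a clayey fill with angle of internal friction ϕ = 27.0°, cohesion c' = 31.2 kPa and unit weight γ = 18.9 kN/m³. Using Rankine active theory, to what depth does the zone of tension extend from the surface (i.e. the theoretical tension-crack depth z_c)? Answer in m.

K_a = tan²(45° − 27.0°/2) = 0.3755; √K_a = 0.6128.
The active pressure is zero where K_a γ z = 2c√K_a, so z_c = 2c/(γ√K_a) = 2×31.2/(18.9×0.6128) = 5.388 m.

5.39 m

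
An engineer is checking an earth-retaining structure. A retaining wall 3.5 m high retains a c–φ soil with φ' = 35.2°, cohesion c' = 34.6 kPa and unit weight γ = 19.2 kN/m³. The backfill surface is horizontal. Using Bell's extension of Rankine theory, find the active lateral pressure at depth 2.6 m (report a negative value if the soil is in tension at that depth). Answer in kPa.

K_a = (1 − sin φ)/(1 + sin φ) = 0.2687.
σ_a = K_a γ z − 2c√K_a = 0.2687×19.2×2.6 − 2×34.6×0.5184 = -22.46 kPa.

-22.5 kPa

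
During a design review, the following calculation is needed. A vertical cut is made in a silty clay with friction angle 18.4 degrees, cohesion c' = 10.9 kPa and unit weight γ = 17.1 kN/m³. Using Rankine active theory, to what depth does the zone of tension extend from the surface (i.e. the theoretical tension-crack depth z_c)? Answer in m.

K_a = tan²(45° − 18.4°/2) = 0.5202; √K_a = 0.7212.
The active pressure is zero where K_a γ z = 2c√K_a, so z_c = 2c/(γ√K_a) = 2×10.9/(17.1×0.7212) = 1.768 m.

1.77 m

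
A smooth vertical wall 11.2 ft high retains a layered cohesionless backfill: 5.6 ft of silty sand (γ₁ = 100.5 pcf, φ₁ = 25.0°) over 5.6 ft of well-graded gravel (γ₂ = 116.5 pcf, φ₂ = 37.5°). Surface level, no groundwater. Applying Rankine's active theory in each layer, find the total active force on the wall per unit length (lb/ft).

K_a1 = tan²(45°−25.0°/2) = 0.4059; K_a2 = tan²(45°−37.5°/2) = 0.2432.
Layer 1: σ at base = K_a1 γ₁ h₁ = 228.4 psf; P₁ = ½×228.4×5.6 = 639.6.
Layer 2: σ_v at top = γ₁h₁ = 562.8; σ_h top = K_a2×562.8 = 136.9; σ_h base = K_a2×(562.8+116.5×5.6) = 295.5.
P₂ = ½(136.9+295.5)×5.6 = 1211. Total P_a = 639.6+1211 = 1850 lb/ft.

1850 lb/ft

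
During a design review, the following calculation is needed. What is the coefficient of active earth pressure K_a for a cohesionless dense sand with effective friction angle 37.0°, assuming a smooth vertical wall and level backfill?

K_a = (1 − sin φ)/(1 + sin φ) = (1 − sin 37.0°)/(1 + sin 37.0°) = 0.2486.

0.249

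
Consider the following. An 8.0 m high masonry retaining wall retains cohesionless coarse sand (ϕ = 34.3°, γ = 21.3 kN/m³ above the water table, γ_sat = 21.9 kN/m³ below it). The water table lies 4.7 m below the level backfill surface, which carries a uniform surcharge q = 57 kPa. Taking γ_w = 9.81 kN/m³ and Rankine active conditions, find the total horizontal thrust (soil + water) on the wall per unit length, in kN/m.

K_a = tan²(45° − φ/2) = 0.2792.
γ' = 21.9 − 9.81 = 12.09 kN/m³. h₂ = H − d_w = 3.3 m.
σ'_h: at surface K_a·q = 15.91; at WT K_a(q+γd_w) = 43.86; at base K_a(q+γd_w+γ'h₂) = 55.00 kPa.
P₁ = ½(15.91+43.86)×4.7 = 140.5; P₂ = ½(43.86+55.00)×3.3 = 163.1; P_w = ½γ_w h₂² = 53.42.
Total = 140.5+163.1+53.42 = 357.0 kN/m.

357 kN/m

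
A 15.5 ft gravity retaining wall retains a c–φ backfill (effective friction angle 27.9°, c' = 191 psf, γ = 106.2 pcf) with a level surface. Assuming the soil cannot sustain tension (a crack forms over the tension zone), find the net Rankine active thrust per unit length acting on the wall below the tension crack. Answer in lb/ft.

1750 lb/ft

K_a = 0.3625; √K_a = 0.6020.
Tension-crack depth z_c = 2c/(γ√K_a) = 2×191/(106.2×0.6020) = 5.975 ft.
σ_a at base = K_a γ H − 2c√K_a = 0.3625×106.2×15.5 − 2×191×0.6020 = 366.7 psf.
P_a = ½ × 366.7 × (H − z_c) = 0.5×366.7×9.525 = 1746 lb/ft.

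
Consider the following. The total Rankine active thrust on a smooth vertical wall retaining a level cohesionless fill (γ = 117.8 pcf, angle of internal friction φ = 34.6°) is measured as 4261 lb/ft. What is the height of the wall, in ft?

K_a = 0.2756. P_a = ½ K_a γ H² ⇒ H = √(2P_a/(K_a γ)).
H = √(2×4261/(0.2756×117.8)) = 16.20 ft.

16.2 ft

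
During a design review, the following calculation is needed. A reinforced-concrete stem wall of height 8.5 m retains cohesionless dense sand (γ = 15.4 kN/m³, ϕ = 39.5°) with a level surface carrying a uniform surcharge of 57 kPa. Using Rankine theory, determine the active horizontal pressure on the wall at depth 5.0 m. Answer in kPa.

29.8 kPa

K_a = (1 − sin φ)/(1 + sin φ) = 0.2224.
σ_v = γz + q = 15.4 × 5.0 + 57 = 134.0 kPa.
σ_h = K_a σ_v = 0.2224 × 134.0 = 29.81 kPa.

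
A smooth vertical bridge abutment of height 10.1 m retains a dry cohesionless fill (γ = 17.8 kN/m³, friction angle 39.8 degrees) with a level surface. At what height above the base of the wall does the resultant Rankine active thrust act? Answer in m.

K_a = 0.2194.
The pressure distribution is triangular, so the resultant acts at H/3 above the base = 10.1/3 = 3.367 m.

3.37 m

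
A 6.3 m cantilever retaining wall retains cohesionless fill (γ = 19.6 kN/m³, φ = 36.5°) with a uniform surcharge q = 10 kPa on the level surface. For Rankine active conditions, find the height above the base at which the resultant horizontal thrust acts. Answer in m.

2.25 m

K_a = 0.2541.
Triangular part P₁ = ½K_aγH² = 98.82 at H/3 = 2.100 m; rectangular part P₂ = K_a q H = 16.01 at H/2 = 3.150 m.
ȳ = (P₁·2.100 + P₂·3.150)/(P₁+P₂) = 2.246 m.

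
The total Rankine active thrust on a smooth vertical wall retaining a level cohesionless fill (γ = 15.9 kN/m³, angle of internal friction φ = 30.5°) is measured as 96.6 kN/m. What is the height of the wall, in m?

6.10 m

K_a = 0.3267. P_a = ½ K_a γ H² ⇒ H = √(2P_a/(K_a γ)).
H = √(2×96.6/(0.3267×15.9)) = 6.099 m.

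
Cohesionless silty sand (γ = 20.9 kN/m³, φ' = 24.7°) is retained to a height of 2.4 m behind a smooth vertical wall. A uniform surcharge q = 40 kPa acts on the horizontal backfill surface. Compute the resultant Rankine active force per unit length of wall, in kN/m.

64.1 kN/m

K_a = tan²(45° − φ/2) = 0.4106.
Soil triangle: ½ K_a γ H² = 0.5×0.4106×20.9×2.4² = 24.71 kN/m.
Surcharge rectangle: K_a q H = 0.4106×40×2.4 = 39.41 kN/m.
Total = 24.71 + 39.41 = 64.13 kN/m.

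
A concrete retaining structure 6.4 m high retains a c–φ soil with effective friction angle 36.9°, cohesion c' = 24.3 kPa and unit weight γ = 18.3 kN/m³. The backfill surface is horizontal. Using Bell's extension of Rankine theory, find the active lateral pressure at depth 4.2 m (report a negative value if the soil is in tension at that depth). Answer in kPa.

K_a = (1 − sin φ)/(1 + sin φ) = 0.2497.
σ_a = K_a γ z − 2c√K_a = 0.2497×18.3×4.2 − 2×24.3×0.4997 = -5.094 kPa.

-5.09 kPa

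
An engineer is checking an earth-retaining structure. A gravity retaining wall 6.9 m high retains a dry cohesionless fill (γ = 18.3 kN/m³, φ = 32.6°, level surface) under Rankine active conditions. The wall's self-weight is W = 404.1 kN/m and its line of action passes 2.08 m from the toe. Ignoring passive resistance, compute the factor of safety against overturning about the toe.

K_a = tan²(45° − 32.6°/2) = 0.2997.
P_a = ½K_aγH² = 0.5×0.2997×18.3×6.9² = 130.6 kN/m, acting at H/3 = 2.300 m above the base.
Overturning moment M_o = P_a × H/3 = 130.6 × 2.300 = 300.3.
Resisting moment M_r = W × 2.08 = 404.1 × 2.08 = 840.5.
FS_overturning = M_r/M_o = 840.5/300.3 = 2.799.

2.80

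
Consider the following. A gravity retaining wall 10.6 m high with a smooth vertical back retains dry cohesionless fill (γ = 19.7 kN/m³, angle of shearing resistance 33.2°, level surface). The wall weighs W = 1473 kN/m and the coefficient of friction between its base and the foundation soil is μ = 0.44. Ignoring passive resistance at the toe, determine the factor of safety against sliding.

K_a = tan²(45° − 33.2°/2) = 0.2924.
P_a = ½K_aγH² = 0.5×0.2924×19.7×10.6² = 323.6 kN/m, acting at H/3 = 3.533 m above the base.
FS_sliding = μW / P_a = 0.44×1473 / 323.6 = 2.003.

2.00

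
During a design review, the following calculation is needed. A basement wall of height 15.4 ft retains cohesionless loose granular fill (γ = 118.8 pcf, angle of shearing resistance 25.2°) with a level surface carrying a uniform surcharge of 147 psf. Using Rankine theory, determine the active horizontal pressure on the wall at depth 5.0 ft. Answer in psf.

K_a = (1 − sin φ)/(1 + sin φ) = 0.4027.
σ_v = γz + q = 118.8 × 5.0 + 147 = 741.0 psf.
σ_h = K_a σ_v = 0.4027 × 741.0 = 298.4 psf.

298 psf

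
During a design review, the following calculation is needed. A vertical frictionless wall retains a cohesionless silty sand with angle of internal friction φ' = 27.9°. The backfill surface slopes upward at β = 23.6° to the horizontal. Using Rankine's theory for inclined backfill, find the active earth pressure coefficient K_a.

K_a = cos β · (cos β − √(cos²β − cos²φ)) / (cos β + √(cos²β − cos²φ)).
cos β = 0.9164, cos φ = 0.8838, √(cos²β − cos²φ) = 0.2422.
K_a = 0.9164 × (0.9164 − 0.2422)/(0.9164 + 0.2422) = 0.5332.

0.533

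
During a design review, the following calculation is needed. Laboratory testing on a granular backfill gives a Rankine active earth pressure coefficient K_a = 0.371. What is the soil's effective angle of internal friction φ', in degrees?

K_a = tan²(45° − φ/2) ⇒ 45° − φ/2 = arctan(√0.371) = 31.35°.
φ = 2(45° − 31.35°) = 27.31°.

27.3°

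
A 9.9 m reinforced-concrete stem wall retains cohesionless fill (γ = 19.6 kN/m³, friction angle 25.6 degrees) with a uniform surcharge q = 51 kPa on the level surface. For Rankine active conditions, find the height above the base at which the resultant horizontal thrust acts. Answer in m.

K_a = 0.3966.
Triangular part P₁ = ½K_aγH² = 380.9 at H/3 = 3.300 m; rectangular part P₂ = K_a q H = 200.2 at H/2 = 4.950 m.
ȳ = (P₁·3.300 + P₂·4.950)/(P₁+P₂) = 3.869 m.

3.87 m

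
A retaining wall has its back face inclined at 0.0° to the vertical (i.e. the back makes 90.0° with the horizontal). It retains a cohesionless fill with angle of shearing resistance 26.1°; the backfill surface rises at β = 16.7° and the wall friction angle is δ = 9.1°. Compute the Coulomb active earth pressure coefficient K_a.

K_a = sin²(α+φ) / [sin²α · sin(α−δ) · (1 + √{sin(φ+δ)sin(φ−β) / (sin(α−δ)sin(α+β))})²].
With α = 90.0°, φ = 26.1°, δ = 9.1°, β = 16.7°: K_a = 0.4719.

0.472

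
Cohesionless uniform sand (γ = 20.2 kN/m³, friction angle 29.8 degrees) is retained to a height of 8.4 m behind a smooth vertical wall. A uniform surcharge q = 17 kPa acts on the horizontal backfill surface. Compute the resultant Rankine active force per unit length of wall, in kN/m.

287 kN/m

K_a = tan²(45° − φ/2) = 0.3360.
Soil triangle: ½ K_a γ H² = 0.5×0.3360×20.2×8.4² = 239.5 kN/m.
Surcharge rectangle: K_a q H = 0.3360×17×8.4 = 47.98 kN/m.
Total = 239.5 + 47.98 = 287.5 kN/m.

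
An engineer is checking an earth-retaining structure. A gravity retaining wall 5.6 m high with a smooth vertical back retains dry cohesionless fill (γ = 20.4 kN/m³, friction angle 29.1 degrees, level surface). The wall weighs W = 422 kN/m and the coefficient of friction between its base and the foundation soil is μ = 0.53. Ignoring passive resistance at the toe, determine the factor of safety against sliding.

K_a = tan²(45° − 29.1°/2) = 0.3456.
P_a = ½K_aγH² = 0.5×0.3456×20.4×5.6² = 110.5 kN/m, acting at H/3 = 1.867 m above the base.
FS_sliding = μW / P_a = 0.53×422 / 110.5 = 2.023.

2.02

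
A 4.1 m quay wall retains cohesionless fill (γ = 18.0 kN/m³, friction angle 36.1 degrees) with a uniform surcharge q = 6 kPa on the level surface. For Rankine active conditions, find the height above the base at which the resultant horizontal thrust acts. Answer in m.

K_a = 0.2585.
Triangular part P₁ = ½K_aγH² = 39.11 at H/3 = 1.367 m; rectangular part P₂ = K_a q H = 6.359 at H/2 = 2.050 m.
ȳ = (P₁·1.367 + P₂·2.050)/(P₁+P₂) = 1.462 m.

1.46 m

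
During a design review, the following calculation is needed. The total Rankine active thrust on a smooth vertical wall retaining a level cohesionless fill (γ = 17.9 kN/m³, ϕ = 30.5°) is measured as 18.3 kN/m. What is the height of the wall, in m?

K_a = 0.3267. P_a = ½ K_a γ H² ⇒ H = √(2P_a/(K_a γ)).
H = √(2×18.3/(0.3267×17.9)) = 2.502 m.

2.50 m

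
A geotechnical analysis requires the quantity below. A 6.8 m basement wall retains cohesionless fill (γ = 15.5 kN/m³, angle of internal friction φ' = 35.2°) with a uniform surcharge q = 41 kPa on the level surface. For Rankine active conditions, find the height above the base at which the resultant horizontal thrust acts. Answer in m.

2.76 m

K_a = 0.2687.
Triangular part P₁ = ½K_aγH² = 96.29 at H/3 = 2.267 m; rectangular part P₂ = K_a q H = 74.91 at H/2 = 3.400 m.
ȳ = (P₁·2.267 + P₂·3.400)/(P₁+P₂) = 2.763 m.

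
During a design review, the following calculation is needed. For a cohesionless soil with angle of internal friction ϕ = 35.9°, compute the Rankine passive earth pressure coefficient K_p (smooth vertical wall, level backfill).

3.84

K_p = (1 + sin φ)/(1 − sin φ) = tan²(45° + 35.9°/2) = 3.835.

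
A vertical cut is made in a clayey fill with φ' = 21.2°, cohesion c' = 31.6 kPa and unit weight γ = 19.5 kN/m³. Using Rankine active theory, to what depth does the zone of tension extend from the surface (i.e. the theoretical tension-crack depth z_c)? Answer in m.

K_a = tan²(45° − 21.2°/2) = 0.4688; √K_a = 0.6847.
The active pressure is zero where K_a γ z = 2c√K_a, so z_c = 2c/(γ√K_a) = 2×31.6/(19.5×0.6847) = 4.733 m.

4.73 m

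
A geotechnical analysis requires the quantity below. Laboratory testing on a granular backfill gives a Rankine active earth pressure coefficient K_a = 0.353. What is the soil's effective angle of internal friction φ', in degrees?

K_a = tan²(45° − φ/2) ⇒ 45° − φ/2 = arctan(√0.353) = 30.72°.
φ = 2(45° − 30.72°) = 28.57°.

28.6°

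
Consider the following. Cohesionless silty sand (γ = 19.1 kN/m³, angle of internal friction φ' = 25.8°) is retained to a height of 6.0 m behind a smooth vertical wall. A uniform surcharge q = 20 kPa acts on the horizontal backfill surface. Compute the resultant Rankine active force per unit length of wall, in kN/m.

K_a = tan²(45° − φ/2) = 0.3935.
Soil triangle: ½ K_a γ H² = 0.5×0.3935×19.1×6.0² = 135.3 kN/m.
Surcharge rectangle: K_a q H = 0.3935×20×6.0 = 47.22 kN/m.
Total = 135.3 + 47.22 = 182.5 kN/m.

183 kN/m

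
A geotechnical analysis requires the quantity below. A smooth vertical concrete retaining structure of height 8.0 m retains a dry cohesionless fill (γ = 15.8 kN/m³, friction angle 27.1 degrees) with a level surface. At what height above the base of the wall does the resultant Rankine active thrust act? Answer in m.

2.67 m

K_a = 0.3741.
The pressure distribution is triangular, so the resultant acts at H/3 above the base = 8.0/3 = 2.667 m.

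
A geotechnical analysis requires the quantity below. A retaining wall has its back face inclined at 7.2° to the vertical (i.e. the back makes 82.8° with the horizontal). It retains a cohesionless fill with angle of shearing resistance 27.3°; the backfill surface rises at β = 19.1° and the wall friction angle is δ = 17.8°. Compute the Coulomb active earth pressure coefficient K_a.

0.553

K_a = sin²(α+φ) / [sin²α · sin(α−δ) · (1 + √{sin(φ+δ)sin(φ−β) / (sin(α−δ)sin(α+β))})²].
With α = 82.8°, φ = 27.3°, δ = 17.8°, β = 19.1°: K_a = 0.5526.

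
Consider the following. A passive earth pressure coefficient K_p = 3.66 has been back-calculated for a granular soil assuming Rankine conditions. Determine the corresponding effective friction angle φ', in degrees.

34.8°

K_p = (1+sin φ)/(1−sin φ) ⇒ sin φ = (K_p − 1)/(K_p + 1) = 0.5708.
φ = arcsin(0.5708) = 34.81°.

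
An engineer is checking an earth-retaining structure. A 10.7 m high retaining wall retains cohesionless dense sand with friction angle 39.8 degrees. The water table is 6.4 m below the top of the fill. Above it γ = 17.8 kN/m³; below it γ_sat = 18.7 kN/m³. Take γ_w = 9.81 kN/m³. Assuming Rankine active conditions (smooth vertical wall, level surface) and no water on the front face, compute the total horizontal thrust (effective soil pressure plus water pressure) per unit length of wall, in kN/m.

296 kN/m

K_a = tan²(45° − φ/2) = 0.2194.
γ' = 18.7 − 9.81 = 8.890 kN/m³. Depth below WT = 4.3 m.
σ'_h at WT = K_a γ d_w = 25.00 kPa; at base = 25.00 + K_a γ' × 4.3 = 33.39 kPa.
P₁ (0–6.4 m) = ½×25.00×6.4 = 79.99. P₂ (6.4–10.7 m) = ½(25.00+33.39)×4.3 = 125.5.
P_w = ½ γ_w h₂² = 0.5×9.81×4.3² = 90.69. Total = 79.99+125.5+90.69 = 296.2 kN/m.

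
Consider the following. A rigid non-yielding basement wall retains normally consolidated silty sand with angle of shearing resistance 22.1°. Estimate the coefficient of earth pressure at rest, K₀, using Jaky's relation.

K₀ = 1 − sin φ' = 1 − sin 22.1° = 0.6238.

0.624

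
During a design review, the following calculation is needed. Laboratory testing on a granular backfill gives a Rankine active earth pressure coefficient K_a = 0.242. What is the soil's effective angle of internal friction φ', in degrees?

K_a = tan²(45° − φ/2) ⇒ 45° − φ/2 = arctan(√0.242) = 26.19°.
φ = 2(45° − 26.19°) = 37.61°.

37.6°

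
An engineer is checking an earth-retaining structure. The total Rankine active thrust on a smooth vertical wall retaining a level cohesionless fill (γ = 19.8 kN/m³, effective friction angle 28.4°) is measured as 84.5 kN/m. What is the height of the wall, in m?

K_a = 0.3554. P_a = ½ K_a γ H² ⇒ H = √(2P_a/(K_a γ)).
H = √(2×84.5/(0.3554×19.8)) = 4.901 m.

4.90 m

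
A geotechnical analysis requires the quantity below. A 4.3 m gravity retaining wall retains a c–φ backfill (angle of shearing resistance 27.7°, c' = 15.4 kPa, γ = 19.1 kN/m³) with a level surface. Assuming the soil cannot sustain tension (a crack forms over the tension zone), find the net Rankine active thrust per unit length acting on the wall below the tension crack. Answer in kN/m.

9.29 kN/m

K_a = 0.3653; √K_a = 0.6044.
Tension-crack depth z_c = 2c/(γ√K_a) = 2×15.4/(19.1×0.6044) = 2.668 m.
σ_a at base = K_a γ H − 2c√K_a = 0.3653×19.1×4.3 − 2×15.4×0.6044 = 11.39 kPa.
P_a = ½ × 11.39 × (H − z_c) = 0.5×11.39×1.632 = 9.294 kN/m.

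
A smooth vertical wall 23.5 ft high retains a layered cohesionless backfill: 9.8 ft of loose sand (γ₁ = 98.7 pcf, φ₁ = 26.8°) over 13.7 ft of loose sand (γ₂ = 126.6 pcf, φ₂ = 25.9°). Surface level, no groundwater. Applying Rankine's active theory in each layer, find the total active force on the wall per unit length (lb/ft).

11600 lb/ft

K_a1 = tan²(45°−26.8°/2) = 0.3785; K_a2 = tan²(45°−25.9°/2) = 0.3920.
Layer 1: σ at base = K_a1 γ₁ h₁ = 366.1 psf; P₁ = ½×366.1×9.8 = 1794.
Layer 2: σ_v at top = γ₁h₁ = 967.3; σ_h top = K_a2×967.3 = 379.1; σ_h base = K_a2×(967.3+126.6×13.7) = 1059.
P₂ = ½(379.1+1059)×13.7 = 9851. Total P_a = 1794+9851 = 11650 lb/ft.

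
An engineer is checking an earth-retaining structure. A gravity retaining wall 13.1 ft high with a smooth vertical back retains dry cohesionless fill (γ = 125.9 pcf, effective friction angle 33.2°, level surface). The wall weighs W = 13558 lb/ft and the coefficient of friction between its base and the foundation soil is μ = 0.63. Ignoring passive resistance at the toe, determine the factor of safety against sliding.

K_a = tan²(45° − 33.2°/2) = 0.2924.
P_a = ½K_aγH² = 0.5×0.2924×125.9×13.1² = 3158 lb/ft, acting at H/3 = 4.367 ft above the base.
FS_sliding = μW / P_a = 0.63×13558 / 3158 = 2.705.

2.70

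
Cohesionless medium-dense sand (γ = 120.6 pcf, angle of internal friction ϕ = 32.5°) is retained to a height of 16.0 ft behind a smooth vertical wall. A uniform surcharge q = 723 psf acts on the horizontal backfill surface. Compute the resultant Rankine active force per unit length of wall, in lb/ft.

8130 lb/ft

K_a = tan²(45° − φ/2) = 0.3010.
Soil triangle: ½ K_a γ H² = 0.5×0.3010×120.6×16.0² = 4646 lb/ft.
Surcharge rectangle: K_a q H = 0.3010×723×16.0 = 3482 lb/ft.
Total = 4646 + 3482 = 8128 lb/ft.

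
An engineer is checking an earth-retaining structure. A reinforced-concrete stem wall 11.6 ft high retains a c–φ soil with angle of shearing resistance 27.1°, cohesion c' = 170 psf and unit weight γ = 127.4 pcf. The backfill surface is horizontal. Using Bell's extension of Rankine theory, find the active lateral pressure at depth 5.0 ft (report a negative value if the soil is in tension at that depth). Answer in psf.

K_a = (1 − sin φ)/(1 + sin φ) = 0.3741.
σ_a = K_a γ z − 2c√K_a = 0.3741×127.4×5.0 − 2×170×0.6116 = 30.33 psf.

30.3 psf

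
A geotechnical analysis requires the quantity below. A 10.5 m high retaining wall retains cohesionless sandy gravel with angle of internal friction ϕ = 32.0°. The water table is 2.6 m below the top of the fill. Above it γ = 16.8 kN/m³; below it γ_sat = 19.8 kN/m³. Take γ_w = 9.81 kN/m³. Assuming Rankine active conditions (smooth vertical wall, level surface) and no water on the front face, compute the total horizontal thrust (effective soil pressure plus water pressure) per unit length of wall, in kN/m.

K_a = tan²(45° − φ/2) = 0.3073.
γ' = 19.8 − 9.81 = 9.990 kN/m³. Depth below WT = 7.9 m.
σ'_h at WT = K_a γ d_w = 13.42 kPa; at base = 13.42 + K_a γ' × 7.9 = 37.67 kPa.
P₁ (0–2.6 m) = ½×13.42×2.6 = 17.45. P₂ (2.6–10.5 m) = ½(13.42+37.67)×7.9 = 201.8.
P_w = ½ γ_w h₂² = 0.5×9.81×7.9² = 306.1. Total = 17.45+201.8+306.1 = 525.4 kN/m.

525 kN/m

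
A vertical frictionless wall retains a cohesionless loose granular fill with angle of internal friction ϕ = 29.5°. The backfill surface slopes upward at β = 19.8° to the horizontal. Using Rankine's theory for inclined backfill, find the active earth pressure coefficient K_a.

K_a = cos β · (cos β − √(cos²β − cos²φ)) / (cos β + √(cos²β − cos²φ)).
cos β = 0.9409, cos φ = 0.8704, √(cos²β − cos²φ) = 0.3574.
K_a = 0.9409 × (0.9409 − 0.3574)/(0.9409 + 0.3574) = 0.4229.

0.423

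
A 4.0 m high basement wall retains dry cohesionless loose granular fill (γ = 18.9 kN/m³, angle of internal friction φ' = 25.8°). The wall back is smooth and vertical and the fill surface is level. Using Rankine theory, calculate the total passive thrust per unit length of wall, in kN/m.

384 kN/m

K_p = tan²(45° + φ/2) = 2.541.
P_p = ½ K_p γ H² = 0.5 × 2.541 × 18.9 × 4.0² = 384.2 kN/m.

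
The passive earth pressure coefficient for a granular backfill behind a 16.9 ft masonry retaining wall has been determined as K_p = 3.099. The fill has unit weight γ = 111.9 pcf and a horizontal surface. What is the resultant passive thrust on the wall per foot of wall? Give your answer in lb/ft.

49500 lb/ft

P = ½ K_p γ H² = 0.5 × 3.099 × 111.9 × 16.9² = 49520 lb/ft.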